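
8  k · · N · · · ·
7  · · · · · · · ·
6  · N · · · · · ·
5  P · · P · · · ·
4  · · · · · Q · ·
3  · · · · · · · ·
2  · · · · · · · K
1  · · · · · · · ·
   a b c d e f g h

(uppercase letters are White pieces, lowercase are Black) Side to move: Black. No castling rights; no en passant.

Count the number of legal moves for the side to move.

Black to move; king on a8.
In check: yes, from the white knight on b6.
Legal moves: Ka7.
Count: 1.

1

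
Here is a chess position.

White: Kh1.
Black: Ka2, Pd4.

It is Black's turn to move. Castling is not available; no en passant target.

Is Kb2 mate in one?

no

After Kb2: white king on h1; in check: no.
White is not in check, so this cannot be checkmate.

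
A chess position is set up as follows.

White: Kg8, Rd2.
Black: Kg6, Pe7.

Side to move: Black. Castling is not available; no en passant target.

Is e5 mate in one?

no

After e5: white king on g8; in check: no.
White is not in check, so this cannot be checkmate.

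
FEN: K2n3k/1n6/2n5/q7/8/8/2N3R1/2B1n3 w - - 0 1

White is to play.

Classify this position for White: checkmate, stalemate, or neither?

White to move; white king on a8.
In check: yes, from the black queen on a5.
King squares — a7: attacked by Qa5; b7: attacked by Nd8; b8: attacked by Nc6.
Legal moves for White: none.
In check with no legal moves → checkmate.

checkmate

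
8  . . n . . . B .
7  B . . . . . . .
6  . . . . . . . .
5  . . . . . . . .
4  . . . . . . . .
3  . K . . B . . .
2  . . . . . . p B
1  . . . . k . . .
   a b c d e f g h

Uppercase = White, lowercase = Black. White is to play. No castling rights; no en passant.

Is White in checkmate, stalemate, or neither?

neither

White to move; white king on b3.
In check: no.
Legal moves for White include: Bh7, Bf7, Be6, Bd5, Bc4, Bab8, Bab6, Bac5, Bad4, Bh6, Beb6, Bg5, Bec5, Bef4, Bed4, Bf2+, Bd2+, Beg1, ... (list truncated; more exist).
White has legal moves and is not in check → neither.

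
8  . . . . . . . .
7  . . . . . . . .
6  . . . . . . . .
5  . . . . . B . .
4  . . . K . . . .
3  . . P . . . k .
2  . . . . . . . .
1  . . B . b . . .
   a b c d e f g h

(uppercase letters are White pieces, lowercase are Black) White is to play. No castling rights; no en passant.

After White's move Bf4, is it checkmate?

no

After Bf4: black king on g3; in check: yes, from the white bishop on f4.
Black has 5 legal replies: Kh4, Kxf4, Kf3, Kg2, Kf2.
In check but a legal move exists → not checkmate.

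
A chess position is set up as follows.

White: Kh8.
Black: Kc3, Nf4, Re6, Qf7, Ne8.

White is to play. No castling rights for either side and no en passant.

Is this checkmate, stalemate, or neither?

stalemate

White to move; white king on h8.
In check: no.
King squares — g7: attacked by Qf7; h7: attacked by Qf7; g8: attacked by Qf7.
Legal moves for White: none.
Not in check and no legal moves → stalemate.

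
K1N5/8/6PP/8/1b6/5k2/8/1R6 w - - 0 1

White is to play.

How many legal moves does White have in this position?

19

White to move; king on a8.
In check: no.
Legal moves: Ne7, Na7, Nd6, Nb6, Kb8, Kb7, Ka7, Rxb4, Rb3+, Rb2, Rh1, Rg1, Rf1+, Re1, Rd1, Rc1, Ra1, h7, g7.
Count: 19.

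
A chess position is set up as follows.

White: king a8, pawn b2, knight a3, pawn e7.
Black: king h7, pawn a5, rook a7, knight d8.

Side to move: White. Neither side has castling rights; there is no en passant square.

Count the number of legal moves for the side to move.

White to move; king on a8.
In check: yes, from the black rook on a7.
Legal moves: Kb8, Kxa7.
Count: 2.

2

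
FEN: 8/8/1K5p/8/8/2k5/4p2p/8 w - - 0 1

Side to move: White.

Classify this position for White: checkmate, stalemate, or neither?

neither

White to move; white king on b6.
In check: no.
Legal moves for White: Kc7, Kb7, Ka7, Kc6, Ka6, Kc5, Kb5, Ka5.
White has 8 legal moves and is not in check → neither.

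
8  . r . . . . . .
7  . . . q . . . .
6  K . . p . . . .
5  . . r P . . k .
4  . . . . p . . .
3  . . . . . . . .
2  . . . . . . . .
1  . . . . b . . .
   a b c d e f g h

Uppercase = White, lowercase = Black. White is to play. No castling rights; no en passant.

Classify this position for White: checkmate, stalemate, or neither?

stalemate

White to move; white king on a6.
In check: no.
King squares — a5: attacked by Be1; b5: attacked by Rc5; b6: attacked by Rb8; a7: attacked by Qd7; b7: attacked by Qd7.
Legal moves for White: none.
Not in check and no legal moves → stalemate.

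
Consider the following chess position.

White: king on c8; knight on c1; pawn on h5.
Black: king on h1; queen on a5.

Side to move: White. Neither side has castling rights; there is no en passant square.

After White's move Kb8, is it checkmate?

After Kb8: black king on h1; in check: no.
Black is not in check, so this cannot be checkmate.

no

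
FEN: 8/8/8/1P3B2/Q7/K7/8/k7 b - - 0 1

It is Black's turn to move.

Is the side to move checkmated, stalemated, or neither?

Black to move; black king on a1.
In check: no.
King squares — b1: attacked by Bf5; a2: attacked by Ka3; b2: attacked by Ka3.
Legal moves for Black: none.
Not in check and no legal moves → stalemate.

stalemate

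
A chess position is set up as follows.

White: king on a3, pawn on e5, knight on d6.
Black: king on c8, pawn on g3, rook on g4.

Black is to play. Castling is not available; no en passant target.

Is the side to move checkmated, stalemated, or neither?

neither

Black to move; black king on c8.
In check: yes, from the white knight on d6.
Legal moves for Black: Kd8, Kb8, Kd7, Kc7.
Black is in check but has 4 legal moves → neither.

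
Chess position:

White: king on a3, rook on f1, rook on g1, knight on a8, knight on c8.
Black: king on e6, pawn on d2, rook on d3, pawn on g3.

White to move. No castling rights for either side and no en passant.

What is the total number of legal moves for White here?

4

White to move; king on a3.
In check: yes, from the black rook on d3.
Legal moves: Kb4, Ka4, Kb2, Ka2.
Count: 4.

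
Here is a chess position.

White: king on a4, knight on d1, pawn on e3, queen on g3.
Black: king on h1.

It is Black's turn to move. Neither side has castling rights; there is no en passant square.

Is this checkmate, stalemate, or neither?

Black to move; black king on h1.
In check: no.
King squares — g1: attacked by Qg3; g2: attacked by Qg3; h2: attacked by Qg3.
Legal moves for Black: none.
Not in check and no legal moves → stalemate.

stalemate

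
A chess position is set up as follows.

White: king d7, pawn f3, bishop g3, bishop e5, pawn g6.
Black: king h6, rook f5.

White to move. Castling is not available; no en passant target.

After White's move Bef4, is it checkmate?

After Bef4: black king on h6; in check: yes, from the white bishop on f4.
Black has 5 legal replies: Kg7, Kxg6, Kh5, Rg5, Rxf4.
In check but a legal move exists → not checkmate.

no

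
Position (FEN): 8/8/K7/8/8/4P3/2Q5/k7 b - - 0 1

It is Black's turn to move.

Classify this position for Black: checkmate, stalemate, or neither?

stalemate

Black to move; black king on a1.
In check: no.
King squares — b1: attacked by Qc2; a2: attacked by Qc2; b2: attacked by Qc2.
Legal moves for Black: none.
Not in check and no legal moves → stalemate.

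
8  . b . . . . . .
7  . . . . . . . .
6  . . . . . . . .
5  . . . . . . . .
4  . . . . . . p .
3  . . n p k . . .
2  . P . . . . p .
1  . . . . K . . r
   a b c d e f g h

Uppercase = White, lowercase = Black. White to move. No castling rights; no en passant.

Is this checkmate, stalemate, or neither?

checkmate

White to move; white king on e1.
In check: yes, from the black rook on h1.
King squares — d1: attacked by Rh1; f1: attacked by Rh1; d2: attacked by Ke3; e2: attacked by Nc3; f2: attacked by Ke3.
Legal moves for White: none.
In check with no legal moves → checkmate.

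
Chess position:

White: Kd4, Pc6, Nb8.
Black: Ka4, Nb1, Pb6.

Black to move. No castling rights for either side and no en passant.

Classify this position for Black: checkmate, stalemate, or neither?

neither

Black to move; black king on a4.
In check: no.
Legal moves for Black: Kb5, Ka5, Kb4, Kb3, Ka3, Nc3, Na3, Nd2, b5.
Black has 9 legal moves and is not in check → neither.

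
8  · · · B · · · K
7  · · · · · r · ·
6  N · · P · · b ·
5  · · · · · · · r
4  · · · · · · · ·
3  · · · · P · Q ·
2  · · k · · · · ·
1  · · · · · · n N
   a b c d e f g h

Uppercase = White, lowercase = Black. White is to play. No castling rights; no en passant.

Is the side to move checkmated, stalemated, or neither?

White to move; white king on h8.
In check: yes, from the black rook on h5.
King squares — g7: attacked by Rf7; h7: attacked by Rh5; g8: available.
Legal moves for White: Kg8.
White is in check but has 1 legal move → neither.

neither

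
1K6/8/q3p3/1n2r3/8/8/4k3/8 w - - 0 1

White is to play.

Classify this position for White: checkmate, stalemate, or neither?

stalemate

White to move; white king on b8.
In check: no.
King squares — a7: attacked by Nb5; b7: attacked by Qa6; c7: attacked by Nb5; a8: attacked by Qa6; c8: attacked by Qa6.
Legal moves for White: none.
Not in check and no legal moves → stalemate.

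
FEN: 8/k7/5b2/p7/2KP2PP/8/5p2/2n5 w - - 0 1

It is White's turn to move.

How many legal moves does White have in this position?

White to move; king on c4.
In check: no.
Legal moves: Kd5, Kc5, Kb5, Kc3, h5, g5, d5.
Count: 7.

7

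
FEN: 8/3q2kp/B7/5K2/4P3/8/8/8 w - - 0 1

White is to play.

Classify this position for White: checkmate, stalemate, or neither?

neither

White to move; white king on f5.
In check: yes, from the black queen on d7.
King squares — e4: own pawn; f4: available; g4: attacked by Qd7; e5: available; g5: available; e6: attacked by Qd7; f6: attacked by Kg7; g6: attacked by Kg7.
Legal moves for White: Kg5, Ke5, Kf4.
White is in check but has 3 legal moves → neither.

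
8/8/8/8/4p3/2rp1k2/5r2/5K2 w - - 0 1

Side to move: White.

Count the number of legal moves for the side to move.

2

White to move; king on f1.
In check: yes, from the black rook on f2.
Legal moves: Kg1, Ke1.
Count: 2.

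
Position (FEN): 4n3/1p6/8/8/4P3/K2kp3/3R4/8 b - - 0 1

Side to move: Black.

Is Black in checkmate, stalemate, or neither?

neither

Black to move; black king on d3.
In check: yes, from the white rook on d2.
King squares — c2: attacked by Rd2; d2: available; e2: attacked by Rd2; c3: available; e3: own pawn; c4: available; d4: attacked by Rd2; e4: available.
Legal moves for Black: Kxe4, Kc4, Kc3, Kxd2, exd2.
Black is in check but has 5 legal moves → neither.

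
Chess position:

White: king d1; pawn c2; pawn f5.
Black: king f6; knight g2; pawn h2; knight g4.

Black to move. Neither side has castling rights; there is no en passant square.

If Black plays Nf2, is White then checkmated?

After Nf2: white king on d1; in check: yes, from the black knight on f2.
White has 3 legal replies: Ke2, Kd2, Kc1.
In check but a legal move exists → not checkmate.

no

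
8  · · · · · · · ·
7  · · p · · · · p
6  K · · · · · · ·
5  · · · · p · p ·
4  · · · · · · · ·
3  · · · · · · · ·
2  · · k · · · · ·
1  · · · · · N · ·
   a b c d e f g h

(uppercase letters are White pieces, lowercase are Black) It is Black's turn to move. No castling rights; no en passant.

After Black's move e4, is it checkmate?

no

After e4: white king on a6; in check: no.
White is not in check, so this cannot be checkmate.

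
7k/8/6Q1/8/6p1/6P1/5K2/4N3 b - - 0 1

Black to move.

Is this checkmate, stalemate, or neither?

stalemate

Black to move; black king on h8.
In check: no.
King squares — g7: attacked by Qg6; h7: attacked by Qg6; g8: attacked by Qg6.
Legal moves for Black: none.
Not in check and no legal moves → stalemate.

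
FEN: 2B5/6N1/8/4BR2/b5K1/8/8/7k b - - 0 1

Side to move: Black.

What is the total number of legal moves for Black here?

Black to move; king on h1.
In check: no.
Legal moves: Be8, Bd7, Bc6, Bb5, Bb3, Bc2, Bd1+, Kg2, Kg1.
Count: 9.

9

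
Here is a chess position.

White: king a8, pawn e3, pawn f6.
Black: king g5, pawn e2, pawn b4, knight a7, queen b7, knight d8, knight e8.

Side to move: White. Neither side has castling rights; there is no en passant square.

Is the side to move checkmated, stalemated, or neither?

White to move; white king on a8.
In check: yes, from the black queen on b7.
King squares — a7: attacked by Qb7; b7: attacked by Nd8; b8: attacked by Qb7.
Legal moves for White: none.
In check with no legal moves → checkmate.

checkmate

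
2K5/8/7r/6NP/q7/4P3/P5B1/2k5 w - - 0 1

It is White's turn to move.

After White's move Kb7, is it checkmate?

After Kb7: black king on c1; in check: no.
Black is not in check, so this cannot be checkmate.

no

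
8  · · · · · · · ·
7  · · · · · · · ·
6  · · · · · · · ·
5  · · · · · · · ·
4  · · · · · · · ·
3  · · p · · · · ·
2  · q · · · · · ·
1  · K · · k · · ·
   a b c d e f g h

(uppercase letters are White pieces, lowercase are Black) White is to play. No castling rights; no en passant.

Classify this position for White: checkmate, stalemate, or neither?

White to move; white king on b1.
In check: yes, from the black queen on b2.
King squares — a1: attacked by Qb2; c1: attacked by Qb2; a2: attacked by Qb2; b2: attacked by Pc3; c2: attacked by Qb2.
Legal moves for White: none.
In check with no legal moves → checkmate.

checkmate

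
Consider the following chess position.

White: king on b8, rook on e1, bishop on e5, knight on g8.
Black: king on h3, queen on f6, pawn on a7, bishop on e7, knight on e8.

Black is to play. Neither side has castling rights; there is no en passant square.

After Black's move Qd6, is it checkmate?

After Qd6: white king on b8; in check: yes, from the black queen on d6.
White has 5 legal replies: Kc8, Ka8, Kb7, Kxa7, Bxd6.
In check but a legal move exists → not checkmate.

no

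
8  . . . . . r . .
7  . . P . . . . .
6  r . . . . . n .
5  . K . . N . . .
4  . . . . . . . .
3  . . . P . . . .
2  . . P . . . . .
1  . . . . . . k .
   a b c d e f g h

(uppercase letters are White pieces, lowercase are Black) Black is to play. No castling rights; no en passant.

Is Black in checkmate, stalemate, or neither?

Black to move; black king on g1.
In check: no.
Legal moves for Black include: Rh8, Rg8, Re8, Rd8, Rc8, Rb8+, Rfa8, Rf7, Rff6, Rf5, Rf4, Rf3, Rf2, Rf1, Nh8, Ne7, Nxe5, Nh4, ... (list truncated; more exist).
Black has legal moves and is not in check → neither.

neither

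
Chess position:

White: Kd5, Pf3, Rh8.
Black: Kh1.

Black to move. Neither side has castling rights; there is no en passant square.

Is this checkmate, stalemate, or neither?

neither

Black to move; black king on h1.
In check: yes, from the white rook on h8.
Legal moves for Black: Kg2, Kg1.
Black is in check but has 2 legal moves → neither.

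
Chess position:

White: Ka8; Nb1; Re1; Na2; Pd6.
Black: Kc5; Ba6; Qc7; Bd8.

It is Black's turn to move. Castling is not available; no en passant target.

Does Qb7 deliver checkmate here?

yes

After Qb7: white king on a8; in check: yes, from the black queen on b7.
King squares — a7: attacked by Qb7; b7: attacked by Ba6; b8: attacked by Qb7.
White has no legal moves → checkmate.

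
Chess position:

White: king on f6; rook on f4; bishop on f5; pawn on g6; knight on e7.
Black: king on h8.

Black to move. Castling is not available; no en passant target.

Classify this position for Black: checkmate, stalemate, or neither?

stalemate

Black to move; black king on h8.
In check: no.
King squares — g7: attacked by Kf6; h7: attacked by Pg6; g8: attacked by Ne7.
Legal moves for Black: none.
Not in check and no legal moves → stalemate.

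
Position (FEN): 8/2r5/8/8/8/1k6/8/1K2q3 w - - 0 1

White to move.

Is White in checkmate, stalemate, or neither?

White to move; white king on b1.
In check: yes, from the black queen on e1.
King squares — a1: attacked by Qe1; c1: attacked by Qe1; a2: attacked by Kb3; b2: attacked by Kb3; c2: attacked by Kb3.
Legal moves for White: none.
In check with no legal moves → checkmate.

checkmate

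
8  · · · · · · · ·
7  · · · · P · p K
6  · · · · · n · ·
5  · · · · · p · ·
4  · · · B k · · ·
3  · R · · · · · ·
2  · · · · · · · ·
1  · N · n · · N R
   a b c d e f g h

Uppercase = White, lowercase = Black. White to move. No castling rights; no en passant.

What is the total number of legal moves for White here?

White to move; king on h7.
In check: yes, from the black knight on f6.
Legal moves: Kh8, Kxg7, Kg6, Bxf6.
Count: 4.

4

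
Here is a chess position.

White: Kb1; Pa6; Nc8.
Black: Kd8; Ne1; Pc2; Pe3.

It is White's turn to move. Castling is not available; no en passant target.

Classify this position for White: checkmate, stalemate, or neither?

neither

White to move; white king on b1.
In check: yes, from the black pawn on c2.
King squares — a1: available; c1: available; a2: available; b2: available; c2: attacked by Ne1.
Legal moves for White: Kb2, Ka2, Kc1, Ka1.
White is in check but has 4 legal moves → neither.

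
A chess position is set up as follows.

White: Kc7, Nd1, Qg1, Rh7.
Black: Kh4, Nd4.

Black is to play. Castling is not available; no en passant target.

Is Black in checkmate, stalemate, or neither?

Black to move; black king on h4.
In check: yes, from the white rook on h7.
King squares — g3: attacked by Qg1; h3: attacked by Rh7; g4: attacked by Qg1; g5: attacked by Qg1; h5: attacked by Rh7.
Legal moves for Black: none.
In check with no legal moves → checkmate.

checkmate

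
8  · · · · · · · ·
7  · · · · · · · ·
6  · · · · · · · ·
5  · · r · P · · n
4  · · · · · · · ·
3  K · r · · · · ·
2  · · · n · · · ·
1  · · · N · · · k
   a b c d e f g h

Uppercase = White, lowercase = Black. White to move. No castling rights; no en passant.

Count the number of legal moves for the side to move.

White to move; king on a3.
In check: yes, from the black rook on c3.
Legal moves: Kb4, Ka4, Kb2, Ka2, Nxc3.
Count: 5.

5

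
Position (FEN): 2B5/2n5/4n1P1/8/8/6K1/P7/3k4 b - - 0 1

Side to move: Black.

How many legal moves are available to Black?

Black to move; king on d1.
In check: no.
Legal moves: Ne8, Na8, Na6, Nd5, Nb5, Nf8, Nd8, Ng7, Ng5, Nc5, Nf4, Nd4, Ke2, Kd2, Kc2, Ke1, Kc1.
Count: 17.

17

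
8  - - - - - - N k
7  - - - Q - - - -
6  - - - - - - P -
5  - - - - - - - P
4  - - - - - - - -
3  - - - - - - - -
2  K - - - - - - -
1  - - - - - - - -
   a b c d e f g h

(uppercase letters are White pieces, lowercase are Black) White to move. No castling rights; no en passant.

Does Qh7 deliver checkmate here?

yes

After Qh7: black king on h8; in check: yes, from the white queen on h7.
King squares — g7: attacked by Qh7; h7: attacked by Pg6; g8: attacked by Qh7.
Black has no legal moves → checkmate.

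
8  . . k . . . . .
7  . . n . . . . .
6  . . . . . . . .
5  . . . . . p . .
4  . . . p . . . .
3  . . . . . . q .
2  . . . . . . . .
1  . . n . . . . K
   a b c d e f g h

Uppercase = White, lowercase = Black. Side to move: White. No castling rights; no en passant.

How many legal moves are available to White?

White to move; king on h1.
In check: no.
Legal moves: none.
Count: 0.

0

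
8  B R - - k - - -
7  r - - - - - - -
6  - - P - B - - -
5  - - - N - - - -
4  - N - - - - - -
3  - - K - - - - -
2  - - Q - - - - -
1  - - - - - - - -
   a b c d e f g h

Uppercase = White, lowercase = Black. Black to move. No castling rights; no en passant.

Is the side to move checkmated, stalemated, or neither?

Black to move; black king on e8.
In check: yes, from the white rook on b8.
King squares — d7: attacked by Pc6; e7: attacked by Nd5; f7: attacked by Be6; d8: attacked by Rb8; f8: attacked by Rb8.
Legal moves for Black: none.
In check with no legal moves → checkmate.

checkmate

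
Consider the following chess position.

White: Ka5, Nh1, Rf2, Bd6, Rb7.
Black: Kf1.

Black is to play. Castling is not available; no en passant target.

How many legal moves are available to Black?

2

Black to move; king on f1.
In check: yes, from the white rook on f2.
Legal moves: Kg1, Ke1.
Count: 2.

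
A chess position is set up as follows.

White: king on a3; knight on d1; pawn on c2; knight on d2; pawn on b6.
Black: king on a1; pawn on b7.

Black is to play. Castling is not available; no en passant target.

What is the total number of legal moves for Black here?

Black to move; king on a1.
In check: no.
Legal moves: none.
Count: 0.

0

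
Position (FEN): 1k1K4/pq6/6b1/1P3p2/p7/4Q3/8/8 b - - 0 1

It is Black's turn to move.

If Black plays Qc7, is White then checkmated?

yes

After Qc7: white king on d8; in check: yes, from the black queen on c7.
King squares — c7: attacked by Kb8; d7: attacked by Qc7; e7: attacked by Qc7; c8: attacked by Qc7; e8: attacked by Bg6.
White has no legal moves → checkmate.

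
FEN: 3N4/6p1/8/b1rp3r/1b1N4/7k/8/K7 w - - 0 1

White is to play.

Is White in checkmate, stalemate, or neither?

White to move; white king on a1.
In check: no.
Legal moves for White: Nf7, Nb7, N8e6, N8c6, N4e6, N4c6, Nf5, Nb5, Nf3, Nb3, Ne2, Nc2, Kb2, Ka2, Kb1.
White has 15 legal moves and is not in check → neither.

neither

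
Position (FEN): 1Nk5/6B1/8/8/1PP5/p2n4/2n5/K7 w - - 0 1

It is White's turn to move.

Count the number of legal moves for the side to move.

2

White to move; king on a1.
In check: yes, from the black knight on c2.
Legal moves: Ka2, Kb1.
Count: 2.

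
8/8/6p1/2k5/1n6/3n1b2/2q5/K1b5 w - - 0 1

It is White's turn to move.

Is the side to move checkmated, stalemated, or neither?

White to move; white king on a1.
In check: no.
King squares — b1: attacked by Qc2; a2: attacked by Qc2; b2: attacked by Bc1.
Legal moves for White: none.
Not in check and no legal moves → stalemate.

stalemate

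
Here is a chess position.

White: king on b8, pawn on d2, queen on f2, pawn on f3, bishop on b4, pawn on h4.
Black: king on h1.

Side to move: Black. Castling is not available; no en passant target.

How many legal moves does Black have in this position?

Black to move; king on h1.
In check: no.
Legal moves: none.
Count: 0.

0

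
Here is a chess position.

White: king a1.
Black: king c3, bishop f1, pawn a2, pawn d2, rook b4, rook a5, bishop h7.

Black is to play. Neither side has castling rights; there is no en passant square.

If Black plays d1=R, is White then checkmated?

yes

After d1=R: white king on a1; in check: yes, from the black rook on d1.
King squares — b1: attacked by Rd1; a2: attacked by Ra5; b2: attacked by Kc3.
White has no legal moves → checkmate.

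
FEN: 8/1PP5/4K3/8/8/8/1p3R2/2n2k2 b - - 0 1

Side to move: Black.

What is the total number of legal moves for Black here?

3

Black to move; king on f1.
In check: yes, from the white rook on f2.
Legal moves: Kxf2, Kg1, Ke1.
Count: 3.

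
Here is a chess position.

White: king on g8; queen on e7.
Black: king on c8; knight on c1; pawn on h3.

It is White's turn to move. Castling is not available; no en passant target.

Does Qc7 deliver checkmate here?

no

After Qc7: black king on c8; in check: yes, from the white queen on c7.
Black has 1 legal reply: Kxc7.
In check but a legal move exists → not checkmate.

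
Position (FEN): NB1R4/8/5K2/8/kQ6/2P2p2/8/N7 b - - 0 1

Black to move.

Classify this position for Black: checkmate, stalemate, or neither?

checkmate

Black to move; black king on a4.
In check: yes, from the white queen on b4.
King squares — a3: attacked by Qb4; b3: attacked by Na1; b4: attacked by Pc3; a5: attacked by Qb4; b5: attacked by Qb4.
Legal moves for Black: none.
In check with no legal moves → checkmate.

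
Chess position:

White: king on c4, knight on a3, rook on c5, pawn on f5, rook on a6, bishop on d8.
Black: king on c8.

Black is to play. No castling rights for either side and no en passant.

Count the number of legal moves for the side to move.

4

Black to move; king on c8.
In check: yes, from the white rook on c5.
Legal moves: Kxd8, Kb8, Kd7, Kb7.
Count: 4.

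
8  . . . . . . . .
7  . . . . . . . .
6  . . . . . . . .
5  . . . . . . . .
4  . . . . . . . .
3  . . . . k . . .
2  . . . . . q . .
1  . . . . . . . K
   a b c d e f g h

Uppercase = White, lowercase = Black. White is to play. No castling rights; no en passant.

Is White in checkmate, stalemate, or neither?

White to move; white king on h1.
In check: no.
King squares — g1: attacked by Qf2; g2: attacked by Qf2; h2: attacked by Qf2.
Legal moves for White: none.
Not in check and no legal moves → stalemate.

stalemate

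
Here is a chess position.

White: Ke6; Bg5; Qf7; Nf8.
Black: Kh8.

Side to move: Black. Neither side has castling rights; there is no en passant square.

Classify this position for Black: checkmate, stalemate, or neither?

Black to move; black king on h8.
In check: no.
King squares — g7: attacked by Qf7; h7: attacked by Qf7; g8: attacked by Qf7.
Legal moves for Black: none.
Not in check and no legal moves → stalemate.

stalemate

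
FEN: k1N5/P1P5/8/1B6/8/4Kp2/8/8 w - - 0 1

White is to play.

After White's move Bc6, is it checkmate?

yes

After Bc6: black king on a8; in check: yes, from the white bishop on c6.
King squares — a7: attacked by Nc8; b7: attacked by Bc6; b8: attacked by Pa7.
Black has no legal moves → checkmate.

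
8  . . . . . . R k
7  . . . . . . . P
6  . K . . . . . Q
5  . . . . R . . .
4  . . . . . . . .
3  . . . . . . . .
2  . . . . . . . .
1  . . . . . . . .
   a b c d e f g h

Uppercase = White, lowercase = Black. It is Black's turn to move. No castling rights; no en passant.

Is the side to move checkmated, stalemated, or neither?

Black to move; black king on h8.
In check: yes, from the white rook on g8.
King squares — g7: attacked by Qh6; h7: attacked by Qh6; g8: attacked by Ph7.
Legal moves for Black: none.
In check with no legal moves → checkmate.

checkmate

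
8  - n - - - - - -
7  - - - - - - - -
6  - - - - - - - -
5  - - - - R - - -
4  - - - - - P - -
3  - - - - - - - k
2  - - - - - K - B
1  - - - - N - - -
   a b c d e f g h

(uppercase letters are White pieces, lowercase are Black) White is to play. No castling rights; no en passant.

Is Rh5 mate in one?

After Rh5: black king on h3; in check: yes, from the white rook on h5.
Black has 1 legal reply: Kg4.
In check but a legal move exists → not checkmate.

no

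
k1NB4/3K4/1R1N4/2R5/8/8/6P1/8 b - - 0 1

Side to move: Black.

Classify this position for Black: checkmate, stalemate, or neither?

stalemate

Black to move; black king on a8.
In check: no.
King squares — a7: attacked by Nc8; b7: attacked by Rb6; b8: attacked by Rb6.
Legal moves for Black: none.
Not in check and no legal moves → stalemate.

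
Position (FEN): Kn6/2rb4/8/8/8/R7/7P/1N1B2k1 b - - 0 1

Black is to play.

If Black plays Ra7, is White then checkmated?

After Ra7: white king on a8; in check: yes, from the black rook on a7.
White has 3 legal replies: Kxb8, Kxa7, Rxa7.
In check but a legal move exists → not checkmate.

no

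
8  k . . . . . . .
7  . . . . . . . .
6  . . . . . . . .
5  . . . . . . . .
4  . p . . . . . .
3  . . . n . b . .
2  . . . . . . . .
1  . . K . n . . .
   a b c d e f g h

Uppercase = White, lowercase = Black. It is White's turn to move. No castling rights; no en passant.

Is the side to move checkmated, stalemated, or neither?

neither

White to move; white king on c1.
In check: yes, from the black knight on d3.
King squares — b1: available; d1: attacked by Bf3; b2: attacked by Nd3; c2: attacked by Ne1; d2: available.
Legal moves for White: Kd2, Kb1.
White is in check but has 2 legal moves → neither.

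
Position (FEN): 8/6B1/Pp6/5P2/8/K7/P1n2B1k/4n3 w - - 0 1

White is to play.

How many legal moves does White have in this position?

3

White to move; king on a3.
In check: yes, from the black knight on c2.
Legal moves: Ka4, Kb3, Kb2.
Count: 3.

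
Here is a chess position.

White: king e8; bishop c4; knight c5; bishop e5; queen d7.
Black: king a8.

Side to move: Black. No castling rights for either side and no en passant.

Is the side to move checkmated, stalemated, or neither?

Black to move; black king on a8.
In check: no.
King squares — a7: attacked by Qd7; b7: attacked by Nc5; b8: attacked by Be5.
Legal moves for Black: none.
Not in check and no legal moves → stalemate.

stalemate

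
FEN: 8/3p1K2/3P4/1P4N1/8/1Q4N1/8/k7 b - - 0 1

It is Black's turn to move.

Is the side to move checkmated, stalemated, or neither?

stalemate

Black to move; black king on a1.
In check: no.
King squares — b1: attacked by Qb3; a2: attacked by Qb3; b2: attacked by Qb3.
Legal moves for Black: none.
Not in check and no legal moves → stalemate.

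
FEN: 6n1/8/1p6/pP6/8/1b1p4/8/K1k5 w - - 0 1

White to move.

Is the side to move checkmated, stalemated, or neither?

White to move; white king on a1.
In check: no.
King squares — b1: attacked by Kc1; a2: attacked by Bb3; b2: attacked by Kc1.
Legal moves for White: none.
Not in check and no legal moves → stalemate.

stalemate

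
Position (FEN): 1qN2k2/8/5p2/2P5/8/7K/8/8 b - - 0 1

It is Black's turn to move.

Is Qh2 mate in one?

After Qh2: white king on h3; in check: yes, from the black queen on h2.
White has 2 legal replies: Kg4, Kxh2.
In check but a legal move exists → not checkmate.

no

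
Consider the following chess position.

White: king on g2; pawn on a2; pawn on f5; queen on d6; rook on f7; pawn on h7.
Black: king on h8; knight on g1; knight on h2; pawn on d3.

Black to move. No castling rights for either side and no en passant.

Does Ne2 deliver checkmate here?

no

After Ne2: white king on g2; in check: no.
White is not in check, so this cannot be checkmate.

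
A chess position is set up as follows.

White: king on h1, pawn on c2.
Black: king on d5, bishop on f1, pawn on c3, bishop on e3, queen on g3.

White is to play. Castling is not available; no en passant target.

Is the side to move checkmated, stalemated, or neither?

White to move; white king on h1.
In check: no.
King squares — g1: attacked by Be3; g2: attacked by Bf1; h2: attacked by Qg3.
Legal moves for White: none.
Not in check and no legal moves → stalemate.

stalemate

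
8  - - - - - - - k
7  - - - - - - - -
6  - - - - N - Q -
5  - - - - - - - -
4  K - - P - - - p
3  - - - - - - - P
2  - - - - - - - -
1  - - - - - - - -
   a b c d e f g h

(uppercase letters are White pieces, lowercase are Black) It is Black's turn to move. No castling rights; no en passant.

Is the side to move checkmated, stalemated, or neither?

stalemate

Black to move; black king on h8.
In check: no.
King squares — g7: attacked by Ne6; h7: attacked by Qg6; g8: attacked by Qg6.
Legal moves for Black: none.
Not in check and no legal moves → stalemate.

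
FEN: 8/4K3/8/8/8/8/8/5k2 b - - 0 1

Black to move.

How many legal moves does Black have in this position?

Black to move; king on f1.
In check: no.
Legal moves: Kg2, Kf2, Ke2, Kg1, Ke1.
Count: 5.

5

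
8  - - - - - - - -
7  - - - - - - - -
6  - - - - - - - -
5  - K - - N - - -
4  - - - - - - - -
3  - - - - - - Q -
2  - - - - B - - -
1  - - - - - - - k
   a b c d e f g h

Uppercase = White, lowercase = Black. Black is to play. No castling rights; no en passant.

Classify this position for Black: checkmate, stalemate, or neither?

stalemate

Black to move; black king on h1.
In check: no.
King squares — g1: attacked by Qg3; g2: attacked by Qg3; h2: attacked by Qg3.
Legal moves for Black: none.
Not in check and no legal moves → stalemate.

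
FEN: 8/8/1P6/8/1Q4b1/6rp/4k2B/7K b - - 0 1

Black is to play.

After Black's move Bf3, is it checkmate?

After Bf3: white king on h1; in check: yes, from the black bishop on f3.
King squares — g1: attacked by Rg3; g2: attacked by Bf3; h2: own bishop.
White has no legal moves → checkmate.

yes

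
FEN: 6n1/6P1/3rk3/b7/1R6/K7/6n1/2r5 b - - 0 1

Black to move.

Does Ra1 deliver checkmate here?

no

After Ra1: white king on a3; in check: yes, from the black rook on a1.
White has 2 legal replies: Kb3, Kb2.
In check but a legal move exists → not checkmate.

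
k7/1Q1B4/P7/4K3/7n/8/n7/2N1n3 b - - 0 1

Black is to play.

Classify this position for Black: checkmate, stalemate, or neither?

checkmate

Black to move; black king on a8.
In check: yes, from the white queen on b7.
King squares — a7: attacked by Qb7; b7: attacked by Pa6; b8: attacked by Qb7.
Legal moves for Black: none.
In check with no legal moves → checkmate.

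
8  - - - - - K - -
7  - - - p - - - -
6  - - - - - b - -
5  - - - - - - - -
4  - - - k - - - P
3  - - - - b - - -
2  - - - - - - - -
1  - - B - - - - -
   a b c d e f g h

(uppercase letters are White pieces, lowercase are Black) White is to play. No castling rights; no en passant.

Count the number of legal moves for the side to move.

White to move; king on f8.
In check: no.
Legal moves: Kg8, Ke8, Kf7, Bxe3+, Ba3, Bd2, Bb2+, h5.
Count: 8.

8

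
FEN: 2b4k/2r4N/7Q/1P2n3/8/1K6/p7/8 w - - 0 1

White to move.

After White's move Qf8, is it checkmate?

no

After Qf8: black king on h8; in check: yes, from the white queen on f8.
Black has 1 legal reply: Kxh7.
In check but a legal move exists → not checkmate.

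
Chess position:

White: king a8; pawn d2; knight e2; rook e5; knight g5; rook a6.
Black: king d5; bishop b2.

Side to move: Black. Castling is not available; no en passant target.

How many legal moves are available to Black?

Black to move; king on d5.
In check: yes, from the white rook on e5.
Legal moves: Kxe5, Kc4, Bxe5.
Count: 3.

3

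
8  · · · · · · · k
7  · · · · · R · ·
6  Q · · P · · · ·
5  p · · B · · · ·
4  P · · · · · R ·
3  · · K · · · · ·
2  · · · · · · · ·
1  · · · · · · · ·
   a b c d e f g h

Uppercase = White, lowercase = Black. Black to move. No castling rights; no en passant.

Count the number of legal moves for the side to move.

Black to move; king on h8.
In check: no.
Legal moves: none.
Count: 0.

0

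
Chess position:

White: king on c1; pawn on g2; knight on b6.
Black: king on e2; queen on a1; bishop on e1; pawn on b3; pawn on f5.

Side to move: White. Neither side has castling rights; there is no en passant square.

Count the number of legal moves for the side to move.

0

White to move; king on c1.
In check: yes, from the black queen on a1.
Legal moves: none.
Count: 0.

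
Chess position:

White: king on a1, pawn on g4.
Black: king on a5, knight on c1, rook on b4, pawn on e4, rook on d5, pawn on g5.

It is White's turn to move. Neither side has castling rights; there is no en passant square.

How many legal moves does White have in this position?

0

White to move; king on a1.
In check: no.
Legal moves: none.
Count: 0.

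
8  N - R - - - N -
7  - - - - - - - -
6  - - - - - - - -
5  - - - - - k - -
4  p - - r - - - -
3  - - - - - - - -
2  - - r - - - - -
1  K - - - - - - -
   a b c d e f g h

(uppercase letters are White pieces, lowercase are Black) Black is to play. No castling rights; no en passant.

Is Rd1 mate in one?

yes

After Rd1: white king on a1; in check: yes, from the black rook on d1.
King squares — b1: attacked by Rd1; a2: attacked by Rc2; b2: attacked by Rc2.
White has no legal moves → checkmate.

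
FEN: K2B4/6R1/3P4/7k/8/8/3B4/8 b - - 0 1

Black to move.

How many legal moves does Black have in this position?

0

Black to move; king on h5.
In check: no.
Legal moves: none.
Count: 0.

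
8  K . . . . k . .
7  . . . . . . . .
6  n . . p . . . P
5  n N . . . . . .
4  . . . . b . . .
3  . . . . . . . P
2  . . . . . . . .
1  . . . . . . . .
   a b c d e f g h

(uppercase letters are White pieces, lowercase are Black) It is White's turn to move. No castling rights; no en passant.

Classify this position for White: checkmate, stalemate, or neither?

neither

White to move; white king on a8.
In check: yes, from the black bishop on e4.
Legal moves for White: Ka7.
White is in check but has 1 legal move → neither.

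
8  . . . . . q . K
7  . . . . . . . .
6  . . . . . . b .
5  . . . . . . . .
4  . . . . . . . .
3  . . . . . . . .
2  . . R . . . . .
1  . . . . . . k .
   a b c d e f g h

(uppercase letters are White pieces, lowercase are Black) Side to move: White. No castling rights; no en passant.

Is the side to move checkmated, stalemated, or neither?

checkmate

White to move; white king on h8.
In check: yes, from the black queen on f8.
King squares — g7: attacked by Qf8; h7: attacked by Bg6; g8: attacked by Qf8.
Legal moves for White: none.
In check with no legal moves → checkmate.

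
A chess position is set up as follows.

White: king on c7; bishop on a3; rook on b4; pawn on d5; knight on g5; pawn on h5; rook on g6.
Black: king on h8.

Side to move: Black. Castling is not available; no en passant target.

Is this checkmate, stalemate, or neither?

stalemate

Black to move; black king on h8.
In check: no.
King squares — g7: attacked by Rg6; h7: attacked by Ng5; g8: attacked by Rg6.
Legal moves for Black: none.
Not in check and no legal moves → stalemate.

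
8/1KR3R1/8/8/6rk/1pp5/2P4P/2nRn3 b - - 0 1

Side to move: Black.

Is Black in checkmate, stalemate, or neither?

Black to move; black king on h4.
In check: no.
Legal moves for Black include: Kh5, Kh3, Rxg7, Rg6, Rg5, Rf4, Re4, Rd4, Rc4, Rb4+, Ra4, Rg3, Rg2, Rg1, Nf3, Ned3, Ng2, Nxc2, ... (list truncated; more exist).
Black has legal moves and is not in check → neither.

neither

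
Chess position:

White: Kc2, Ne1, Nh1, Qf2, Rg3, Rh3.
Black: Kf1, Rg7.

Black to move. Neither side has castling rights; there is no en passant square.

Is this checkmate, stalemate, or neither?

Black to move; black king on f1.
In check: yes, from the white queen on f2.
King squares — e1: attacked by Qf2; g1: attacked by Qf2; e2: attacked by Qf2; f2: attacked by Nh1; g2: attacked by Ne1.
Legal moves for Black: none.
In check with no legal moves → checkmate.

checkmate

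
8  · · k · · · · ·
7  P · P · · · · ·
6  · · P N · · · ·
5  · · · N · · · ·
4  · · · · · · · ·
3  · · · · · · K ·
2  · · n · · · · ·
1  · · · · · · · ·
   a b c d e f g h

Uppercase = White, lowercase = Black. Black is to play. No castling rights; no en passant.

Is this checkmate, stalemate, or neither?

Black to move; black king on c8.
In check: yes, from the white knight on d6.
King squares — b7: attacked by Pc6; c7: attacked by Nd5; d7: attacked by Pc6; b8: attacked by Pa7; d8: attacked by Pc7.
Legal moves for Black: none.
In check with no legal moves → checkmate.

checkmate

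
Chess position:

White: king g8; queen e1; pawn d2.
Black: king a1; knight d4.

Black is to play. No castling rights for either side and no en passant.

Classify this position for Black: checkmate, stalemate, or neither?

neither

Black to move; black king on a1.
In check: yes, from the white queen on e1.
King squares — b1: attacked by Qe1; a2: available; b2: available.
Legal moves for Black: Kb2, Ka2.
Black is in check but has 2 legal moves → neither.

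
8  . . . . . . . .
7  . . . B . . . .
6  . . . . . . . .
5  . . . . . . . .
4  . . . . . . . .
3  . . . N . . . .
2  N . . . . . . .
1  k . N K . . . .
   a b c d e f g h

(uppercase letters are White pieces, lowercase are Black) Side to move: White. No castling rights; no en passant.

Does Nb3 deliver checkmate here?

After Nb3: black king on a1; in check: yes, from the white knight on b3.
Black has 2 legal replies: Kxa2, Kb1.
In check but a legal move exists → not checkmate.

no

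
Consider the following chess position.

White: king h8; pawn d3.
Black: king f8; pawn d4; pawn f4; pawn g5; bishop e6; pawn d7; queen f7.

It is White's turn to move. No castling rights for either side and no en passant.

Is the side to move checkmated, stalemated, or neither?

White to move; white king on h8.
In check: no.
King squares — g7: attacked by Qf7; h7: attacked by Qf7; g8: attacked by Qf7.
Legal moves for White: none.
Not in check and no legal moves → stalemate.

stalemate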